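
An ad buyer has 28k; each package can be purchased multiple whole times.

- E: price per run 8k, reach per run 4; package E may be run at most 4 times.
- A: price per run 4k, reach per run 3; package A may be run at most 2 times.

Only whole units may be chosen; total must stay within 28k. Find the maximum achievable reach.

This is a bounded integer knapsack.
2×E and 2×A: price 24 ≤ 28, reach 2·4 + 2·3 = 14.
3×E and 1×A: price 28 ≤ 28, reach 3·4 + 1·3 = 15.
Best is 15.

15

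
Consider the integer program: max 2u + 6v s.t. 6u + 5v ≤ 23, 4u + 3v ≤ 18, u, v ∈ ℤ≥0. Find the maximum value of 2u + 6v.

(u,v)=(0,4): 6·0+5·4=20≤23, 4·0+3·4=12≤18, objective 24.
(u,v)=(1,3): 6·1+5·3=21≤23, 4·1+3·3=13≤18, objective 20.
(u,v)=(0,3): 6·0+5·3=15≤23, 4·0+3·3=9≤18, objective 18.
No feasible integer point exceeds 24.

24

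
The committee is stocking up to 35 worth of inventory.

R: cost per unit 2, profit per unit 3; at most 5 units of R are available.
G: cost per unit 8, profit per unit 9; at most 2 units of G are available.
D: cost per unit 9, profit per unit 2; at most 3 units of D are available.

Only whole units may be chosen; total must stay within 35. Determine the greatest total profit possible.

This is a bounded integer knapsack.
Take 5×R, 2×G, and 1×D: cost 35 ≤ 35, profit 5·3 + 2·9 + 1·2 = 35.
R has the best ratio (3/2) and is taken to its limit of 5; remaining capacity is filled optimally with the others.

35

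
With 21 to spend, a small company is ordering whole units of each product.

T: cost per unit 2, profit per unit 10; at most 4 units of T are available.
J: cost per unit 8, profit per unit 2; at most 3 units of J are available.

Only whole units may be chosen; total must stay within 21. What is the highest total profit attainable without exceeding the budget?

This is a bounded integer knapsack.
4×T and 1×J: cost 16 ≤ 21, profit 4·10 + 1·2 = 42.
4×T: cost 8 ≤ 21, profit 4·10 = 40.
Best is 42.

42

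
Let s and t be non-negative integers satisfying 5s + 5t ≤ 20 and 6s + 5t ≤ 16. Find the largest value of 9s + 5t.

The continuous relaxation peaks at (2.67, 0) with value 24.00; rounding to a feasible lattice point costs some objective.
(s,t)=(1,2): 5·1+5·2=15≤20, 6·1+5·2=16≤16, objective 19.
(s,t)=(2,0): 5·2+5·0=10≤20, 6·2+5·0=12≤16, objective 18.
The best lattice point is (1,2), giving 19.

19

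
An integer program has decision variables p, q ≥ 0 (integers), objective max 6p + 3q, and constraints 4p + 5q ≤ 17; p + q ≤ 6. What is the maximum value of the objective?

24

(p,q)=(4,0): 4·4+5·0=16≤17, 1·4+1·0=4≤6, objective 24.
(p,q)=(3,1): 4·3+5·1=17≤17, 1·3+1·1=4≤6, objective 21.
Maximum is 24 at (p,q)=(4,0).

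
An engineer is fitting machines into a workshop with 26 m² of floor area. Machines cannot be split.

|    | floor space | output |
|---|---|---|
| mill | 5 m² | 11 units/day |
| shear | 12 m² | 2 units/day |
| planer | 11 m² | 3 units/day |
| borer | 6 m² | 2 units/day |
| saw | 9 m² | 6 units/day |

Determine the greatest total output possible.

This is a 0-1 knapsack instance.
Allowing fractional choices, the relaxed optimum would be about 20.6, but machines are indivisible.
mill + planer + saw: floor space 5 + 11 + 9 = 25 ≤ 26, output 11 + 3 + 6 = 20.
mill + borer + saw: floor space 5 + 6 + 9 = 20 ≤ 26, output 11 + 2 + 6 = 19.
Best is mill, planer, and saw with total output 20.

20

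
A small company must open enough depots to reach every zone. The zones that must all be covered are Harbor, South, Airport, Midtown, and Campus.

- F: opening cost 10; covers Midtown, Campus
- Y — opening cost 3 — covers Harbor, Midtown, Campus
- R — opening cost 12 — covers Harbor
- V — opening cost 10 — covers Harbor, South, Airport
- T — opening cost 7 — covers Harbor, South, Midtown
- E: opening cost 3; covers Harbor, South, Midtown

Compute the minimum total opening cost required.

This is an integer covering problem.
The greedy cost-per-new-zone heuristic would pick Y, E, and V for 16, but a cheaper cover exists.
Choose Y and V: together they cover Harbor, South, Airport, Midtown, Campus — every zone.
Total opening cost: 3 + 10 = 13.
No cover costs less than 13.

13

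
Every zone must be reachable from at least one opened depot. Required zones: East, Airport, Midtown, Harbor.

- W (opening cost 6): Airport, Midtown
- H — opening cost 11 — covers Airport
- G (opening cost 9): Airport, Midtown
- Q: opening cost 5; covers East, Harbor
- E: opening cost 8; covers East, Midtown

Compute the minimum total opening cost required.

11

Choose W and Q: together they cover East, Airport, Midtown, Harbor — every zone.
Total opening cost: 6 + 5 = 11.
No cover costs less than 11.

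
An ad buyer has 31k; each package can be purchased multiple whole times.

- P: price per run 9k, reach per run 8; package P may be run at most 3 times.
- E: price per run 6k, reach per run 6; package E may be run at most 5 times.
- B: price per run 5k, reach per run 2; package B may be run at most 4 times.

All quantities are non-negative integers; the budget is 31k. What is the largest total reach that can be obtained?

30

5×E: price 30 ≤ 31, reach 5·6 = 30.
2×P and 2×E: price 30 ≤ 31, reach 2·8 + 2·6 = 28.
Best is 30.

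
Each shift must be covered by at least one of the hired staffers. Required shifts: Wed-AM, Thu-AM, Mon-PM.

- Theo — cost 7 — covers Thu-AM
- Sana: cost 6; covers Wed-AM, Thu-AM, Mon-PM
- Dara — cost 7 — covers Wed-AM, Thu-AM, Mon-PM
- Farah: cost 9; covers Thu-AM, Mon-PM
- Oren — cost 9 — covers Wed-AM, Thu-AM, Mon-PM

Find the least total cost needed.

Sana alone covers Wed-AM, Thu-AM, Mon-PM — every shift.
Total cost: 6.
No cover costs less than 6.

6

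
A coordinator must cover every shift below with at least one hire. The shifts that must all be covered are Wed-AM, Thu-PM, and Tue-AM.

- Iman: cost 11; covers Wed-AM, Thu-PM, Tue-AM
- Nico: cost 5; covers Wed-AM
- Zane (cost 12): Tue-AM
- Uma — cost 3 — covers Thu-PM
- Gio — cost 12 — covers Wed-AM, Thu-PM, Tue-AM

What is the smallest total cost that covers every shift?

11

Iman alone covers Wed-AM, Thu-PM, Tue-AM — every shift.
Total cost: 11.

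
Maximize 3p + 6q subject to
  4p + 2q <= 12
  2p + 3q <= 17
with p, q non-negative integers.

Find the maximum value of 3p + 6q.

30

The continuous relaxation peaks at (0, 5.67) with value 34.00; rounding to a feasible lattice point costs some objective.
(p,q)=(0,5) is feasible, giving 30.
(p,q)=(1,4) is feasible, giving 27.
(p,q)=(0,4) is feasible, giving 24.
Maximum is 30 at (p,q)=(0,5).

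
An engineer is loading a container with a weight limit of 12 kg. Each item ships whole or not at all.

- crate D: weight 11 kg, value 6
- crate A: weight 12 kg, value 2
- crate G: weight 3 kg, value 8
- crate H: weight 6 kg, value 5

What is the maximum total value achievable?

13

Allowing fractional choices, the relaxed optimum would be about 14.6, but items are indivisible.
crate G: weight 3 ≤ 12, value 8.
crate G + crate H: weight 3 + 6 = 9 ≤ 12, value 8 + 5 = 13.
Best is crate G and crate H with total value 13.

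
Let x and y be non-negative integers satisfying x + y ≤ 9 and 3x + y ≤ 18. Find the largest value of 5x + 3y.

35

Relaxing integrality, the LP optimum is 36.00 at (x,y) = (4.5, 4.5), which is not an integer point.
(x,y)=(4,5): 1·4+1·5=9≤9, 3·4+1·5=17≤18, objective 35.
(x,y)=(5,3): 1·5+1·3=8≤9, 3·5+1·3=18≤18, objective 34.
No feasible integer point exceeds 35.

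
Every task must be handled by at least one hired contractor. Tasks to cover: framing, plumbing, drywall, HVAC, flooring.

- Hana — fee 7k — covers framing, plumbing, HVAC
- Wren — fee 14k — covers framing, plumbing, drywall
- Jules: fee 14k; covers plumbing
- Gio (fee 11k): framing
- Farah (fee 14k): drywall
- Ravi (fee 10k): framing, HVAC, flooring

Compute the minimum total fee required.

Choose Wren and Ravi: together they cover framing, plumbing, drywall, HVAC, flooring — every task.
Total fee: 14 + 10 = 24.

24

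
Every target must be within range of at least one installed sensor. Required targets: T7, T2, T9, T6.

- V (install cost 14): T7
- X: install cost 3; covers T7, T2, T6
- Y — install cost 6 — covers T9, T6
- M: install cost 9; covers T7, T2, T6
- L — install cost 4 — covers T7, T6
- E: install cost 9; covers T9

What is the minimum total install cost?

This is an integer covering problem.
Choose X and Y: together they cover T7, T2, T9, T6 — every target.
Total install cost: 3 + 6 = 9.
No cover costs less than 9.

9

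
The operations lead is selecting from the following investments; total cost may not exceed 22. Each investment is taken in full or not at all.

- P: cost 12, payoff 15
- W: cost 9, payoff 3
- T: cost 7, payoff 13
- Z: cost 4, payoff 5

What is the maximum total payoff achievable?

28

Take P and T: cost 12 + 7 = 19 ≤ 22, payoff 15 + 13 = 28.
No other feasible combination does better.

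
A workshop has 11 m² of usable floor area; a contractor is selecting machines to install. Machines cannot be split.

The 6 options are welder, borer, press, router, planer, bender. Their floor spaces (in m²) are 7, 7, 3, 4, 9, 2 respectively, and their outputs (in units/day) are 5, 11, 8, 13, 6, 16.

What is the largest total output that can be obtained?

Allowing fractional choices, the relaxed optimum would be about 40.1, but machines are indivisible.
borer + bender: floor space 7 + 2 = 9 ≤ 11, output 11 + 16 = 27.
router + bender: floor space 4 + 2 = 6 ≤ 11, output 13 + 16 = 29.
press + router + bender: floor space 3 + 4 + 2 = 9 ≤ 11, output 8 + 13 + 16 = 37.
Best is press, router, and bender with total output 37.

37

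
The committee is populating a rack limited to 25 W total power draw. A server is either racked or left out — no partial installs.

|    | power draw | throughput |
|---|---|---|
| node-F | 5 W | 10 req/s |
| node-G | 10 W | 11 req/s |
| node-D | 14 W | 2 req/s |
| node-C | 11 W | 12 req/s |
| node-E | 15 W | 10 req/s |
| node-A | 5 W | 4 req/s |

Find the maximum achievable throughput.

26

Treat it as a binary knapsack problem.
Allowing fractional choices, the relaxed optimum would be about 31.9, but servers are indivisible.
node-F + node-G + node-A: power draw 5 + 10 + 5 = 20 ≤ 25, throughput 10 + 11 + 4 = 25.
node-F + node-C + node-A: power draw 5 + 11 + 5 = 21 ≤ 25, throughput 10 + 12 + 4 = 26.
node-F + node-E + node-A: power draw 5 + 15 + 5 = 25 ≤ 25, throughput 10 + 10 + 4 = 24.
Best is node-F, node-C, and node-A with total throughput 26.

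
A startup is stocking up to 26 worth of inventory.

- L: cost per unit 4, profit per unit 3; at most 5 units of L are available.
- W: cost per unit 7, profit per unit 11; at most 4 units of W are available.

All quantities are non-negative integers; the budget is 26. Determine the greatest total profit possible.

W has the best ratio (11/7); taking only W gives at most 3×11 = 33 (stopped by the cost limit).
Mixing does better — 1×L and 3×W: cost 25 ≤ 26, profit 1·3 + 3·11 = 36.

36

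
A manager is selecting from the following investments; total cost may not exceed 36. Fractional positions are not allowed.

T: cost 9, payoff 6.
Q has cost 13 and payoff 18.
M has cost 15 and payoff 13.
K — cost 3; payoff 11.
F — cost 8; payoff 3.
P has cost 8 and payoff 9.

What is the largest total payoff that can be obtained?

Allowing fractional choices, the relaxed optimum would be about 48.4, but investments are indivisible.
Q + M + K: cost 13 + 15 + 3 = 31 ≤ 36, payoff 18 + 13 + 11 = 42.
T + Q + K + P: cost 9 + 13 + 3 + 8 = 33 ≤ 36, payoff 6 + 18 + 11 + 9 = 44.
Best is T, Q, K, and P with total payoff 44.

44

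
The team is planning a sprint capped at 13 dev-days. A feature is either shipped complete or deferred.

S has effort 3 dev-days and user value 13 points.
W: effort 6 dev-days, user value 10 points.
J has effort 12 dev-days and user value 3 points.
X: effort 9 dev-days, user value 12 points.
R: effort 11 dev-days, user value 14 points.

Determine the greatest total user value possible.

25

Allowing fractional choices, the relaxed optimum would be about 28.3, but features are indivisible.
S + W: effort 3 + 6 = 9 ≤ 13, user value 13 + 10 = 23.
R: effort 11 ≤ 13, user value 14.
S + X: effort 3 + 9 = 12 ≤ 13, user value 13 + 12 = 25.
Best is S and X with total user value 25.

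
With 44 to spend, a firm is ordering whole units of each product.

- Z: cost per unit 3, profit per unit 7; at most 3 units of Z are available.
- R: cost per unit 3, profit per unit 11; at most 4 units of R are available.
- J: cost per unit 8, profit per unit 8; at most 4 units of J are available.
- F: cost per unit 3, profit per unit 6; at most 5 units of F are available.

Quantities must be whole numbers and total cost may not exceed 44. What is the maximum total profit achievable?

103

This is a bounded integer knapsack.
Take 3×Z, 4×R, 1×J, and 5×F: cost 44 ≤ 44, profit 3·7 + 4·11 + 1·8 + 5·6 = 103.
R has the best ratio (11/3) and is taken to its limit of 4; remaining capacity is filled optimally with the others.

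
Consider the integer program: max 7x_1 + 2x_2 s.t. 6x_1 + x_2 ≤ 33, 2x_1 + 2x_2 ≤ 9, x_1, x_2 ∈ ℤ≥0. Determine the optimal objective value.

28

The continuous relaxation peaks at (4.5, 0) with value 31.50; rounding to a feasible lattice point costs some objective.
(x_1,x_2)=(4,0): 6·4+1·0=24≤33, 2·4+2·0=8≤9, objective 28.
(x_1,x_2)=(3,1): 6·3+1·1=19≤33, 2·3+2·1=8≤9, objective 23.
(x_1,x_2)=(3,0): 6·3+1·0=18≤33, 2·3+2·0=6≤9, objective 21.
Maximum is 28 at (x_1,x_2)=(4,0).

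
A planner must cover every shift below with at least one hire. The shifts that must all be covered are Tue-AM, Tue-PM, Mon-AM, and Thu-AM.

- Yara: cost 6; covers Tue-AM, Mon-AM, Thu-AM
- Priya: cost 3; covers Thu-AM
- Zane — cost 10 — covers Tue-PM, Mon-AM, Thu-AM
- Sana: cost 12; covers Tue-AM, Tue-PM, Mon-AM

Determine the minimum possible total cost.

The greedy cost-per-new-shift heuristic would pick Yara and Zane for 16, but a cheaper cover exists.
Choose Priya and Sana: together they cover Tue-AM, Tue-PM, Mon-AM, Thu-AM — every shift.
Total cost: 3 + 12 = 15.
No cover costs less than 15.

15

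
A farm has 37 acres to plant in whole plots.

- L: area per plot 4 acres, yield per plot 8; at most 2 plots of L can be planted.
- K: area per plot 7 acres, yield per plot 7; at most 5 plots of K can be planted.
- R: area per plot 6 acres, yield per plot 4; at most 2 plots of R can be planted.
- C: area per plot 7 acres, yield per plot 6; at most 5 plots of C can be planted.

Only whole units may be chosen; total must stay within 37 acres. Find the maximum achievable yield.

Take 2×L and 4×K: area 36 ≤ 37, yield 2·8 + 4·7 = 44.
L has the best ratio (8/4) and is taken to its limit of 2; remaining capacity is filled optimally with the others.

44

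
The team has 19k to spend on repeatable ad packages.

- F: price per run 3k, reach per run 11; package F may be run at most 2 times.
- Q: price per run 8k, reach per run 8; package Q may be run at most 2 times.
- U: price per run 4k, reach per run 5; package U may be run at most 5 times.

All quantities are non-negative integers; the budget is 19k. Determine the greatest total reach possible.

37

Take 2×F and 3×U: price 18 ≤ 19, reach 2·11 + 3·5 = 37.
F has the best ratio (11/3) and is taken to its limit of 2; remaining capacity is filled optimally with the others.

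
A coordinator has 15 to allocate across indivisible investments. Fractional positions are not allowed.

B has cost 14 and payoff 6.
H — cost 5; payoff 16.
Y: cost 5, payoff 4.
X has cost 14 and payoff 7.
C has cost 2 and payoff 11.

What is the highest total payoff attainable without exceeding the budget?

31

Take H, Y, and C: cost 5 + 5 + 2 = 12 ≤ 15, payoff 16 + 4 + 11 = 31.
No other feasible combination does better.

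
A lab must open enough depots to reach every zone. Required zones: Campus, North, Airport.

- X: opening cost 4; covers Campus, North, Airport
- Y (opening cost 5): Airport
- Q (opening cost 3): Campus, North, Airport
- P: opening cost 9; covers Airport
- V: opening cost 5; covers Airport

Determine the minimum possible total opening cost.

Q alone covers Campus, North, Airport — every zone.
Total opening cost: 3.
No cover costs less than 3.

3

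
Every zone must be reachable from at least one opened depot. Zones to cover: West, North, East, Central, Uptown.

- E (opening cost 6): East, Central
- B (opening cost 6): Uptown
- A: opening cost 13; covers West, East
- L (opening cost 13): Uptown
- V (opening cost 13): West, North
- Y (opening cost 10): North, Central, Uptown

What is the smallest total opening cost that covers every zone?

23

Choose A and Y: together they cover West, North, East, Central, Uptown — every zone.
Total opening cost: 13 + 10 = 23.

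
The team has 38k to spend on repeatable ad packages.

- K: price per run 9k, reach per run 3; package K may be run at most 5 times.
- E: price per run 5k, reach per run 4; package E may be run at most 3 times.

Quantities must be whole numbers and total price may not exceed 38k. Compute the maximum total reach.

3×K and 2×E: price 37 ≤ 38, reach 3·3 + 2·4 = 17.
2×K and 3×E: price 33 ≤ 38, reach 2·3 + 3·4 = 18.
Best is 18.

18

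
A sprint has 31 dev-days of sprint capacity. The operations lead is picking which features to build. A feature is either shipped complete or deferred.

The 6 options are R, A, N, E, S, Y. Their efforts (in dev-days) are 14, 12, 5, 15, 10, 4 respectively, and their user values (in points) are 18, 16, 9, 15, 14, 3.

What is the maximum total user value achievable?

43

Allowing fractional choices, the relaxed optimum would be about 44.1, but features are indivisible.
A + N + S + Y: effort 12 + 5 + 10 + 4 = 31 ≤ 31, user value 16 + 9 + 14 + 3 = 42.
R + A + N: effort 14 + 12 + 5 = 31 ≤ 31, user value 18 + 16 + 9 = 43.
Best is R, A, and N with total user value 43.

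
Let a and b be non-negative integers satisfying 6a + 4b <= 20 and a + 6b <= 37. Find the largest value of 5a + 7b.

35

(a,b)=(0,5): 6·0+4·5=20≤20, 1·0+6·5=30≤37, objective 35.
(a,b)=(0,4): 6·0+4·4=16≤20, 1·0+6·4=24≤37, objective 28.
Maximum is 35 at (a,b)=(0,5).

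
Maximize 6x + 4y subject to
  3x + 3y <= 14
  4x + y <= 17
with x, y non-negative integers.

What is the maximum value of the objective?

24

Relaxing integrality, the LP optimum is 26.89 at (x,y) = (4.11, 0.556), which is not an integer point.
(x,y)=(4,0): 3·4+3·0=12≤14, 4·4+1·0=16≤17, objective 24.
(x,y)=(3,1): 3·3+3·1=12≤14, 4·3+1·1=13≤17, objective 22.
No feasible integer point exceeds 24.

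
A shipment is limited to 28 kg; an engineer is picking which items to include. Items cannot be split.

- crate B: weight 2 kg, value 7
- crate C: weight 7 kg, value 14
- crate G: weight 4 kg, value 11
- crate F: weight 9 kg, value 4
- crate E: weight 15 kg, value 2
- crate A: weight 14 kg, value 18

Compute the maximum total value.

50

crate B + crate C + crate G + crate A: weight 2 + 7 + 4 + 14 = 27 ≤ 28, value 7 + 14 + 11 + 18 = 50.
crate C + crate G + crate A: weight 7 + 4 + 14 = 25 ≤ 28, value 14 + 11 + 18 = 43.
Best is crate B, crate C, crate G, and crate A with total value 50.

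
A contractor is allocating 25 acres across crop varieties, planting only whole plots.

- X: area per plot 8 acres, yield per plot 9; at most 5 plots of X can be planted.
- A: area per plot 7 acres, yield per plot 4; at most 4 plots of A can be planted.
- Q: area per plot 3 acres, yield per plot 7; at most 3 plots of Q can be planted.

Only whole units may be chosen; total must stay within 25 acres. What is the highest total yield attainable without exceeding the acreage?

39

Q has the best ratio (7/3); taking only Q gives at most 3×7 = 21 (stopped by the supply cap of 3).
Mixing does better — 2×X and 3×Q: area 25 ≤ 25, yield 2·9 + 3·7 = 39.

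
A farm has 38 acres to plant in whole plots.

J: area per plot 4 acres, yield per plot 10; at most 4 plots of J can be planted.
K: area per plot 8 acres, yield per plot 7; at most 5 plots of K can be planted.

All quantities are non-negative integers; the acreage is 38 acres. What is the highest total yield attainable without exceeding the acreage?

54

J has the best ratio (10/4); taking only J gives at most 4×10 = 40 (stopped by the supply cap of 4).
Mixing does better — 4×J and 2×K: area 32 ≤ 38, yield 4·10 + 2·7 = 54.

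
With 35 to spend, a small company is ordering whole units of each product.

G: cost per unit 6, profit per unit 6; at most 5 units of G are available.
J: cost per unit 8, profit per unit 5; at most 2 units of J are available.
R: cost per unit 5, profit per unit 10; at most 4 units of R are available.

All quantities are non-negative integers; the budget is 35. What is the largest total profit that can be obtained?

52

This is a bounded integer knapsack.
R has the best ratio (10/5); taking only R gives at most 4×10 = 40 (stopped by the supply cap of 4).
Mixing does better — 2×G and 4×R: cost 32 ≤ 35, profit 2·6 + 4·10 = 52.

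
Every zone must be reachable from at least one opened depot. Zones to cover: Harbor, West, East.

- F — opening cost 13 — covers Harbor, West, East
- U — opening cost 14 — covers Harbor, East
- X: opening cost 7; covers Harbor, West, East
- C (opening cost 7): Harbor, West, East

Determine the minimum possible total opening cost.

X alone covers Harbor, West, East — every zone.
Total opening cost: 7.

7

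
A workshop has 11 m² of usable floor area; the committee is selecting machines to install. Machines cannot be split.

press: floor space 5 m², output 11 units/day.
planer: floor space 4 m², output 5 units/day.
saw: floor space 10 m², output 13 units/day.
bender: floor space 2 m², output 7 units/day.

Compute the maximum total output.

23

This is an integer program with binary decision variables.
Take press, planer, and bender: floor space 5 + 4 + 2 = 11 ≤ 11, output 11 + 5 + 7 = 23.
No other feasible combination does better.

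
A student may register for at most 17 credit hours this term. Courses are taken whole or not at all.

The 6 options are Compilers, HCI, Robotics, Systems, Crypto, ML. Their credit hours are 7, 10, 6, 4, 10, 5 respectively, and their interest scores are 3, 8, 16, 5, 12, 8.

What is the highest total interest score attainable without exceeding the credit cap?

29

This is a 0-1 knapsack instance.
Allowing fractional choices, the relaxed optimum would be about 31.4, but courses are indivisible.
Robotics + Crypto: credit hours 6 + 10 = 16 ≤ 17, interest score 16 + 12 = 28.
Robotics + Systems + ML: credit hours 6 + 4 + 5 = 15 ≤ 17, interest score 16 + 5 + 8 = 29.
Best is Robotics, Systems, and ML with total interest score 29.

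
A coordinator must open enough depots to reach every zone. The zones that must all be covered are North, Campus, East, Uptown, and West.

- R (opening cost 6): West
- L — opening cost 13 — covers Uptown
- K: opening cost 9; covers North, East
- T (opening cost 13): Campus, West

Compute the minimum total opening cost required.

35

The greedy cost-per-new-zone heuristic would pick K, R, L, and T for 41, but a cheaper cover exists.
Choose L, K, and T: together they cover North, Campus, East, Uptown, West — every zone.
Total opening cost: 13 + 9 + 13 = 35.
No cover costs less than 35.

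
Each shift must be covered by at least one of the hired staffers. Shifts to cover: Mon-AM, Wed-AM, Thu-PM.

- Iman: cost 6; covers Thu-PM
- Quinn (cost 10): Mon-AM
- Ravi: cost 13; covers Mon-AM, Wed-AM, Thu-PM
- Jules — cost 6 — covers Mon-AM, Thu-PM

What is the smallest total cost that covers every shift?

The greedy cost-per-new-shift heuristic would pick Jules and Ravi for 19, but a cheaper cover exists.
Ravi alone covers Mon-AM, Wed-AM, Thu-PM — every shift.
Total cost: 13.
No cover costs less than 13.

13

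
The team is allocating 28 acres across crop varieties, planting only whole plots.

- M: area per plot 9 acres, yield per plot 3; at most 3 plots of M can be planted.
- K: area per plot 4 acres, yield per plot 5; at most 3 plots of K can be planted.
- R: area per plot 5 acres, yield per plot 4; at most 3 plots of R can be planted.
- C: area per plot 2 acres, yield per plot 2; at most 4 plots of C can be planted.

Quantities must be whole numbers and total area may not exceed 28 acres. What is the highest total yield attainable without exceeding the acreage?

29

K has the best ratio (5/4); taking only K gives at most 3×5 = 15 (stopped by the supply cap of 3).
Mixing does better — 3×K, 2×R, and 3×C: area 28 ≤ 28, yield 3·5 + 2·4 + 3·2 = 29.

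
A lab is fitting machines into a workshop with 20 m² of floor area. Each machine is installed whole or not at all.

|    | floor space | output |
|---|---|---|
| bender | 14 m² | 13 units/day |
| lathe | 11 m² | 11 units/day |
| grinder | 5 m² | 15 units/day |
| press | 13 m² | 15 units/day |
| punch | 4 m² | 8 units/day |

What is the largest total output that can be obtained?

34

Take lathe, grinder, and punch: floor space 11 + 5 + 4 = 20 ≤ 20, output 11 + 15 + 8 = 34.
No other feasible combination does better.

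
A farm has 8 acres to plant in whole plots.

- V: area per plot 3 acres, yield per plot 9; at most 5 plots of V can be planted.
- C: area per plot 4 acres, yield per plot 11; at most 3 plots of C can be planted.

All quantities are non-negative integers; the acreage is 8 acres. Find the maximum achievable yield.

22

Take 2×C: area 8 ≤ 8, yield 2·11 = 22.
No other integer combination yields more.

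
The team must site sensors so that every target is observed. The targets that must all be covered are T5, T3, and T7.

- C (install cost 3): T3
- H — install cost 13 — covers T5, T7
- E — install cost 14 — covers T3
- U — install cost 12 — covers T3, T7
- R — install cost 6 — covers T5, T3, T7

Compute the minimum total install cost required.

R alone covers T5, T3, T7 — every target.
Total install cost: 6.
No cover costs less than 6.

6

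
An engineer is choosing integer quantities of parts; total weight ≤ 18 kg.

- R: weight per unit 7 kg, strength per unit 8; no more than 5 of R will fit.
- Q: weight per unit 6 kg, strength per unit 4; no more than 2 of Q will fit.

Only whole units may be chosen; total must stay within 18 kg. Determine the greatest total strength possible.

R has the best ratio (8/7); taking only R gives at most 2×8 = 16 (stopped by the weight limit).
Optimal: 2×R: weight 14 ≤ 18, strength 2·8 = 16.

16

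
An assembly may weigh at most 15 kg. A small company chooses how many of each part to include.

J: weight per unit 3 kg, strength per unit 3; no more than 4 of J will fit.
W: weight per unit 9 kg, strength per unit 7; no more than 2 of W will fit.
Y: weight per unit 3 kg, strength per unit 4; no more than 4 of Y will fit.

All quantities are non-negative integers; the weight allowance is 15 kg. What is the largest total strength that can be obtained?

This is a bounded integer knapsack.
Take 1×J and 4×Y: weight 15 ≤ 15, strength 1·3 + 4·4 = 19.
Y has the best ratio (4/3) and is taken to its limit of 4; remaining capacity is filled optimally with the others.

19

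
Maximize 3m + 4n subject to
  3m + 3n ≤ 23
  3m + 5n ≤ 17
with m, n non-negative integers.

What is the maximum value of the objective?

(m,n)=(4,1) is feasible, giving 16.
(m,n)=(5,0) is feasible, giving 15.
Maximum is 16 at (m,n)=(4,1).

16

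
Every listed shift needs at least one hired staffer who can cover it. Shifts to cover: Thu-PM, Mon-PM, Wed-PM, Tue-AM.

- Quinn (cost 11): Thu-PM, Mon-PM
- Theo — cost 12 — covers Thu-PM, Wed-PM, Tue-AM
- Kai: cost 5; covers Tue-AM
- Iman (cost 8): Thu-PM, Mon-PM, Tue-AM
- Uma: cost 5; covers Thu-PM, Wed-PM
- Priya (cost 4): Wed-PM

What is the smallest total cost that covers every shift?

The greedy cost-per-new-shift heuristic would pick Uma and Iman for 13, but a cheaper cover exists.
Choose Iman and Priya: together they cover Thu-PM, Mon-PM, Wed-PM, Tue-AM — every shift.
Total cost: 8 + 4 = 12.
No cover costs less than 12.

12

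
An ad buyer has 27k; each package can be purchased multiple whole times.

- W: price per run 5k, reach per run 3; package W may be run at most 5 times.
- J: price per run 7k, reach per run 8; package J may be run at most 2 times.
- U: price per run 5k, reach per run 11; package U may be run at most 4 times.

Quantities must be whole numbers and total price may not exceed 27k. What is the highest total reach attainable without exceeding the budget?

This is a bounded integer knapsack.
Take 1×J and 4×U: price 27 ≤ 27, reach 1·8 + 4·11 = 52.
U has the best ratio (11/5) and is taken to its limit of 4; remaining capacity is filled optimally with the others.

52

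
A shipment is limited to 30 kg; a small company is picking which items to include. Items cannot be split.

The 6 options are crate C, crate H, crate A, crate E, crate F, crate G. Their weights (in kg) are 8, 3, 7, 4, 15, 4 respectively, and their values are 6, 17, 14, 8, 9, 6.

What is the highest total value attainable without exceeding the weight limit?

51

Treat it as a binary knapsack problem.
Allowing fractional choices, the relaxed optimum would be about 53.4, but items are indivisible.
crate C + crate H + crate A + crate E + crate G: weight 8 + 3 + 7 + 4 + 4 = 26 ≤ 30, value 6 + 17 + 14 + 8 + 6 = 51.
crate H + crate A + crate E + crate F: weight 3 + 7 + 4 + 15 = 29 ≤ 30, value 17 + 14 + 8 + 9 = 48.
Best is crate C, crate H, crate A, crate E, and crate G with total value 51.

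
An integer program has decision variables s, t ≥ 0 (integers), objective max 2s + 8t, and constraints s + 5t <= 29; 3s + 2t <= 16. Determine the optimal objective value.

The continuous relaxation peaks at (1.69, 5.46) with value 47.08; rounding to a feasible lattice point costs some objective.
(s,t)=(2,5): 1·2+5·5=27≤29, 3·2+2·5=16≤16, objective 44.
(s,t)=(1,5): 1·1+5·5=26≤29, 3·1+2·5=13≤16, objective 42.
(s,t)=(0,5): 1·0+5·5=25≤29, 3·0+2·5=10≤16, objective 40.
The best lattice point is (2,5), giving 44.

44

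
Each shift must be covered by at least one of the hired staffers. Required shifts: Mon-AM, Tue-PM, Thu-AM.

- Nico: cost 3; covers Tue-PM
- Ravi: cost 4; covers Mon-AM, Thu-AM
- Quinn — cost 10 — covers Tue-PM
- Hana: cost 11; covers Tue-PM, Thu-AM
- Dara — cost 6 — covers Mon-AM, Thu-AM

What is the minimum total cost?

7

Choose Nico and Ravi: together they cover Mon-AM, Tue-PM, Thu-AM — every shift.
Total cost: 3 + 4 = 7.
No cover costs less than 7.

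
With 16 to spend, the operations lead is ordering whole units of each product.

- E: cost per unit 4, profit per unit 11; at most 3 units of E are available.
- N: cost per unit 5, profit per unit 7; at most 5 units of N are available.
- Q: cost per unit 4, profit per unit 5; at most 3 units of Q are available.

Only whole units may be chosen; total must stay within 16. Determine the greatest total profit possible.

38

3×E: cost 12 ≤ 16, profit 3·11 = 33.
3×E and 1×Q: cost 16 ≤ 16, profit 3·11 + 1·5 = 38.
Best is 38.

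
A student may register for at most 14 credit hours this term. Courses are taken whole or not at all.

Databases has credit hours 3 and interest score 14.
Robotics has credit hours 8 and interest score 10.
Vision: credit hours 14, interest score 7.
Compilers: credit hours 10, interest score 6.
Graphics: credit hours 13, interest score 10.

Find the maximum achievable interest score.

24

This is a 0-1 knapsack instance.
Allowing fractional choices, the relaxed optimum would be about 26.3, but courses are indivisible.
Databases + Robotics: credit hours 3 + 8 = 11 ≤ 14, interest score 14 + 10 = 24.
Databases: credit hours 3 ≤ 14, interest score 14.
Databases + Compilers: credit hours 3 + 10 = 13 ≤ 14, interest score 14 + 6 = 20.
Best is Databases and Robotics with total interest score 24.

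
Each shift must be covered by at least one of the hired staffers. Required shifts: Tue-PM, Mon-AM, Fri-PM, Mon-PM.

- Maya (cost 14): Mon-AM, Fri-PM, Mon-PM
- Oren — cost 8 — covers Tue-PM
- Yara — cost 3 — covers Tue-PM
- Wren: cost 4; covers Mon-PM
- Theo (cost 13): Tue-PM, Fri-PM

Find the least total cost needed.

The greedy cost-per-new-shift heuristic would pick Yara, Wren, and Maya for 21, but a cheaper cover exists.
Choose Maya and Yara: together they cover Tue-PM, Mon-AM, Fri-PM, Mon-PM — every shift.
Total cost: 14 + 3 = 17.
No cover costs less than 17.

17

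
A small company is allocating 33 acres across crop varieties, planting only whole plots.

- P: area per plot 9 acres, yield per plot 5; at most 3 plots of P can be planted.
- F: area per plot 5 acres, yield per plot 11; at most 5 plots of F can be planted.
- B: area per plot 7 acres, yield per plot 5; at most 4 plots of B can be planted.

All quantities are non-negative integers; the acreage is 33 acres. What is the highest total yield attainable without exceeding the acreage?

60

This is a bounded integer knapsack.
5×F: area 25 ≤ 33, yield 5·11 = 55.
5×F and 1×B: area 32 ≤ 33, yield 5·11 + 1·5 = 60.
Best is 60.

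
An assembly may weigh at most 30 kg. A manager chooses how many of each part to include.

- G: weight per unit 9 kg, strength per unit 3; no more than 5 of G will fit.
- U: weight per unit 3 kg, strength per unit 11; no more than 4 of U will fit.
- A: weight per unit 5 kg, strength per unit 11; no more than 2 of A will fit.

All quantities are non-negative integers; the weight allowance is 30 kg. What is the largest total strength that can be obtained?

U has the best ratio (11/3); taking only U gives at most 4×11 = 44 (stopped by the supply cap of 4).
Mixing does better — 4×U and 2×A: weight 22 ≤ 30, strength 4·11 + 2·11 = 66.

66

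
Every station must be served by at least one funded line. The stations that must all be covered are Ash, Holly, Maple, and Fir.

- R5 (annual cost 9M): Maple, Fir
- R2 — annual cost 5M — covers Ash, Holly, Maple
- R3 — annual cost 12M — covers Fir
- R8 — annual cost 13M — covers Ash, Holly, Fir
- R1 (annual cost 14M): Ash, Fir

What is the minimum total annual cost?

Choose R5 and R2: together they cover Ash, Holly, Maple, Fir — every station.
Total annual cost: 9 + 5 = 14.
No cover costs less than 14.

14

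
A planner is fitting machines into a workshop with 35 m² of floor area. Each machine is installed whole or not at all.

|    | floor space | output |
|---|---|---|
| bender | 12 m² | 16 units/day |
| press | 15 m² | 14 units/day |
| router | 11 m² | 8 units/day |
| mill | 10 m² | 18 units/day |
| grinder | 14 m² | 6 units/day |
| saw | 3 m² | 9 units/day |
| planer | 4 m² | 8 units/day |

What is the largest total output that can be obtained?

51

Take bender, mill, saw, and planer: floor space 12 + 10 + 3 + 4 = 29 ≤ 35, output 16 + 18 + 9 + 8 = 51.
No other feasible combination does better.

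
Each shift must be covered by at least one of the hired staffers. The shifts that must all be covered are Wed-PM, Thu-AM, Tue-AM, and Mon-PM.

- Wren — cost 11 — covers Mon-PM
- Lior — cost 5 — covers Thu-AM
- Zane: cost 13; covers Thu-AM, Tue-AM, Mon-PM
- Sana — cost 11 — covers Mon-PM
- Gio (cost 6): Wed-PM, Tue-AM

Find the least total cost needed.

This is an integer covering problem.
Choose Zane and Gio: together they cover Wed-PM, Thu-AM, Tue-AM, Mon-PM — every shift.
Total cost: 13 + 6 = 19.

19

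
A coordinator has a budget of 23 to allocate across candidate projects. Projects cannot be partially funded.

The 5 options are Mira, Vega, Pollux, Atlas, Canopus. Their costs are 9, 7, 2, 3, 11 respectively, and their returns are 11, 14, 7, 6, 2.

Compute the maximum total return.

Take Mira, Vega, Pollux, and Atlas: cost 9 + 7 + 2 + 3 = 21 ≤ 23, return 11 + 14 + 7 + 6 = 38.
No other feasible combination does better.

38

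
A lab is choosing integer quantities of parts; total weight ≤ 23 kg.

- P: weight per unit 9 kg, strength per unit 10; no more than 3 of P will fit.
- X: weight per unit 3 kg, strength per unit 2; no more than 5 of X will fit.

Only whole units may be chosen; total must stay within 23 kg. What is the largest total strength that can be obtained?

2×P: weight 18 ≤ 23, strength 2·10 = 20.
2×P and 1×X: weight 21 ≤ 23, strength 2·10 + 1·2 = 22.
Best is 22.

22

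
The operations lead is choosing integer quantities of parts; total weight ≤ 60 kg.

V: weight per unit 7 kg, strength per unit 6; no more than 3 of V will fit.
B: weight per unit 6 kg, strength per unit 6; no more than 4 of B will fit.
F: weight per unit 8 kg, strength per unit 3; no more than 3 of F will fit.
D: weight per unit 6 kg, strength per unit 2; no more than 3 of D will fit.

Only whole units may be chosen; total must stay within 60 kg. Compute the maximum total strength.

3×V, 4×B, and 2×D: weight 57 ≤ 60, strength 3·6 + 4·6 + 2·2 = 46.
3×V, 4×B, 1×F, and 1×D: weight 59 ≤ 60, strength 3·6 + 4·6 + 1·3 + 1·2 = 47.
Best is 47.

47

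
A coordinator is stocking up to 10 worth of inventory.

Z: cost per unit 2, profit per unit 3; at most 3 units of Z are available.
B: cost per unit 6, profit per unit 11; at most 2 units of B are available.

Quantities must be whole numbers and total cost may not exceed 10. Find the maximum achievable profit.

17

This is a bounded integer knapsack.
B has the best ratio (11/6); taking only B gives at most 1×11 = 11 (stopped by the cost limit).
Mixing does better — 2×Z and 1×B: cost 10 ≤ 10, profit 2·3 + 1·11 = 17.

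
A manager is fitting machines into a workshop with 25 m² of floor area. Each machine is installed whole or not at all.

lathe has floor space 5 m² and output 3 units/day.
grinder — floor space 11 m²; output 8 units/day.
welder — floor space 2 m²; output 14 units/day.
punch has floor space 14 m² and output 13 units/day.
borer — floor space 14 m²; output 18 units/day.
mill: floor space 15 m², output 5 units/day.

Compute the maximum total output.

35

Allowing fractional choices, the relaxed optimum would be about 40.4, but machines are indivisible.
welder + borer: floor space 2 + 14 = 16 ≤ 25, output 14 + 18 = 32.
lathe + welder + borer: floor space 5 + 2 + 14 = 21 ≤ 25, output 3 + 14 + 18 = 35.
lathe + welder + punch: floor space 5 + 2 + 14 = 21 ≤ 25, output 3 + 14 + 13 = 30.
Best is lathe, welder, and borer with total output 35.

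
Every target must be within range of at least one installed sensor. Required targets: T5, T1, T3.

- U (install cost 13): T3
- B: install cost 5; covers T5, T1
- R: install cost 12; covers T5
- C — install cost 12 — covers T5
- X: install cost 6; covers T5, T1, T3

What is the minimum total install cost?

X alone covers T5, T1, T3 — every target.
Total install cost: 6.
No cover costs less than 6.

6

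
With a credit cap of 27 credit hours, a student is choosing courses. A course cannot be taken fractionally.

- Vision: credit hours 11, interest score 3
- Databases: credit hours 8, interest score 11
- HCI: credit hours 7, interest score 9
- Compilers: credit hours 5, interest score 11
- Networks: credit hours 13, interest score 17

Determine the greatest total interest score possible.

39

Allowing fractional choices, the relaxed optimum would be about 40.3, but courses are indivisible.
Databases + Compilers + Networks: credit hours 8 + 5 + 13 = 26 ≤ 27, interest score 11 + 11 + 17 = 39.
HCI + Compilers + Networks: credit hours 7 + 5 + 13 = 25 ≤ 27, interest score 9 + 11 + 17 = 37.
Databases + HCI + Compilers: credit hours 8 + 7 + 5 = 20 ≤ 27, interest score 11 + 9 + 11 = 31.
Best is Databases, Compilers, and Networks with total interest score 39.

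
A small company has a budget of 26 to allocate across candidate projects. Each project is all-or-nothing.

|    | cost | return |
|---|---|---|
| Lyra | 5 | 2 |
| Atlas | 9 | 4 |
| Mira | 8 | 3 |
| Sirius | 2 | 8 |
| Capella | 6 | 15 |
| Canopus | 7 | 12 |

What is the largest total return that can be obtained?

Treat it as a binary knapsack problem.
Lyra + Sirius + Capella + Canopus: cost 5 + 2 + 6 + 7 = 20 ≤ 26, return 2 + 8 + 15 + 12 = 37.
Atlas + Sirius + Capella + Canopus: cost 9 + 2 + 6 + 7 = 24 ≤ 26, return 4 + 8 + 15 + 12 = 39.
Mira + Sirius + Capella + Canopus: cost 8 + 2 + 6 + 7 = 23 ≤ 26, return 3 + 8 + 15 + 12 = 38.
Best is Atlas, Sirius, Capella, and Canopus with total return 39.

39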